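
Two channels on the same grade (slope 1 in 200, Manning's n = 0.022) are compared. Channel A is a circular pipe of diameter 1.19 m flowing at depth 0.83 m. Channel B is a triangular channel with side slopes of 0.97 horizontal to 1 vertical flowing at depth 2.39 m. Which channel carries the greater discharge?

channel B

Channel A: For a circular section of diameter D = 1.19 m at depth y = 0.83 m, the central angle is θ = 2 arccos(1 − 2y/D) = 3.954 rad. Then A = (D²/8)(θ − sin θ) = 0.8283 m² and P = Dθ/2 = 2.352 m. Hydraulic radius R = A/P = 0.8283/2.352 = 0.3521 m. Q_A = (1/0.022)·0.8283·0.3521^(2/3)·√0.005 = 1.327 m³/s.
Channel B: For a triangular section with side slope z = 0.97: A = zy² = 0.97×2.39² = 5.541 m²; P = 2y√(1+z²) = 2×2.39×1.393 = 6.659 m. Hydraulic radius R = A/P = 5.541/6.659 = 0.832 m. Q_B = (1/0.022)·5.541·0.832^(2/3)·√0.005 = 15.75 m³/s.
Q_A = 1.327 m³/s vs Q_B = 15.75 m³/s, so channel B carries more.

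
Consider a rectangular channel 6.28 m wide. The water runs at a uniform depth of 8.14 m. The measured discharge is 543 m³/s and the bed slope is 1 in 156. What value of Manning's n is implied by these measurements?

Flow area A = b·y = 6.28 × 8.14 = 51.12 m². Wetted perimeter P = b + 2y = 6.28 + 2×8.14 = 22.56 m.
Hydraulic radius R = A/P = 51.12/22.56 = 2.266 m.
Rearranging Manning's equation: n = (1/Q) A R^(2/3) S^(1/2) = (1/543) × 51.12 × 2.266^(2/3) × √0.00641 = 0.013.

n = 0.013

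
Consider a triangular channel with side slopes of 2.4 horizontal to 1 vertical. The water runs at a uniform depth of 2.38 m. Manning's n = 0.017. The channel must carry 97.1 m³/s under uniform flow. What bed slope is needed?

For a triangular section with side slope z = 2.4: A = zy² = 2.4×2.38² = 13.59 m²; P = 2y√(1+z²) = 2×2.38×2.6 = 12.38 m.
Hydraulic radius R = A/P = 13.59/12.38 = 1.098 m.
From Manning's equation, S = [nQ / (1 A R^(2/3))]² = [0.017 × 97.1 / (1 × 13.59 × 1.098^(2/3))]² = 0.013.

S = 0.013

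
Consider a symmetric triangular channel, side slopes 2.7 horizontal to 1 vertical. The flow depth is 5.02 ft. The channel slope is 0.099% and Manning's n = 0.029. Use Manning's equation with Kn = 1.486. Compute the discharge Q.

For a triangular section with side slope z = 2.7: A = zy² = 2.7×5.02² = 68.04 ft²; P = 2y√(1+z²) = 2×5.02×2.879 = 28.91 ft.
Hydraulic radius R = A/P = 68.04/28.91 = 2.354 ft.
Manning's equation: Q = (1.486/n) A R^(2/3) S^(1/2) = (1.486/0.029) × 68.04 × 2.354^(2/3) × 0.00099^(1/2) = 194 ft³/s.

Q = 194 ft³/s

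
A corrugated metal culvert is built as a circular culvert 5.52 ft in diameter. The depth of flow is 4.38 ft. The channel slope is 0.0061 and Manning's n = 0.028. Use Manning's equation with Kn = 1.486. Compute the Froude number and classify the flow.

For a circular section of diameter D = 5.52 ft at depth y = 4.38 ft, the central angle is θ = 2 arccos(1 − 2y/D) = 4.396 rad. Then A = (D²/8)(θ − sin θ) = 20.36 ft² and P = Dθ/2 = 12.13 ft.
Hydraulic radius R = A/P = 20.36/12.13 = 1.678 ft.
V = (1.486/n) R^(2/3) √S = (1.486/0.028) × 1.678^(2/3) × √0.0061 = 5.854 ft/s. Hydraulic depth D_h = A/T = 20.36/4.469 = 4.557 ft.
Froude number Fr = V/√(g·D_h) = 5.854/√(32.2×4.557) = 0.483, which is less than 1, so the flow is subcritical.

subcritical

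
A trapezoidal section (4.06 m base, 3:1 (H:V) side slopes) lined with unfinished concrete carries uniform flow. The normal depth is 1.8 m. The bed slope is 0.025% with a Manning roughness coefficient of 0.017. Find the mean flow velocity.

With bottom width b = 4.06 m and side slope z = 3: A = (b + zy)y = (4.06 + 3×1.8)×1.8 = 17.03 m²; P = b + 2y√(1+z²) = 4.06 + 2×1.8×3.162 = 15.44 m.
Hydraulic radius R = A/P = 17.03/15.44 = 1.103 m.
From Manning's equation, V = (1/n) R^(2/3) S^(1/2) = (1/0.017) × 1.103^(2/3) × 0.00025^(1/2) = 0.993 m/s.

V = 0.993 m/s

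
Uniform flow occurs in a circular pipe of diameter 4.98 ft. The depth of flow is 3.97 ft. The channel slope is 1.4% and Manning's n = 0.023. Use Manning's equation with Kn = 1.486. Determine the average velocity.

V = 10.1 ft/s

For a circular section of diameter D = 4.98 ft at depth y = 3.97 ft, the central angle is θ = 2 arccos(1 − 2y/D) = 4.415 rad. Then A = (D²/8)(θ − sin θ) = 16.65 ft² and P = Dθ/2 = 10.99 ft.
Hydraulic radius R = A/P = 16.65/10.99 = 1.515 ft.
From Manning's equation, V = (1.486/n) R^(2/3) S^(1/2) = (1.486/0.023) × 1.515^(2/3) × 0.014^(1/2) = 10.1 ft/s.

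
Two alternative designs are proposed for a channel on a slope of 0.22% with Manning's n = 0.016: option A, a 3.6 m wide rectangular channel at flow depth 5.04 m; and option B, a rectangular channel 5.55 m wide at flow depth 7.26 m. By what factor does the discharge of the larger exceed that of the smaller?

Channel A: Flow area A = b·y = 3.6 × 5.04 = 18.14 m². Wetted perimeter P = b + 2y = 3.6 + 2×5.04 = 13.68 m. Hydraulic radius R = A/P = 18.14/13.68 = 1.326 m. Q_A = (1/0.016)·18.14·1.326^(2/3)·√0.0022 = 64.21 m³/s.
Channel B: Flow area A = b·y = 5.55 × 7.26 = 40.29 m². Wetted perimeter P = b + 2y = 5.55 + 2×7.26 = 20.07 m. Hydraulic radius R = A/P = 40.29/20.07 = 2.008 m. Q_B = (1/0.016)·40.29·2.008^(2/3)·√0.0022 = 188 m³/s.
The larger discharge is 188 m³/s and the smaller is 64.21 m³/s; the ratio is 2.93.

2.93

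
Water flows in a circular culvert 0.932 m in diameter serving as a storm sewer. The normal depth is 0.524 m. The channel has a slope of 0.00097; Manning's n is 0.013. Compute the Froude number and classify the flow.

For a circular section of diameter D = 0.932 m at depth y = 0.524 m, the central angle is θ = 2 arccos(1 − 2y/D) = 3.391 rad. Then A = (D²/8)(θ − sin θ) = 0.395 m² and P = Dθ/2 = 1.58 m.
Hydraulic radius R = A/P = 0.395/1.58 = 0.25 m.
V = (1/n) R^(2/3) √S = (1/0.013) × 0.25^(2/3) × √0.00097 = 0.9507 m/s. Hydraulic depth D_h = A/T = 0.395/0.9248 = 0.4272 m.
Froude number Fr = V/√(g·D_h) = 0.9507/√(9.81×0.4272) = 0.464, which is less than 1, so the flow is subcritical.

subcritical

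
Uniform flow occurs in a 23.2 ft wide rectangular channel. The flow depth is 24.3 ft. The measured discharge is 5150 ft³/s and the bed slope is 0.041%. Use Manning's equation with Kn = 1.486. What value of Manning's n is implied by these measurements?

Flow area A = b·y = 23.2 × 24.3 = 563.8 ft². Wetted perimeter P = b + 2y = 23.2 + 2×24.3 = 71.8 ft.
Hydraulic radius R = A/P = 563.8/71.8 = 7.852 ft.
Rearranging Manning's equation: n = (1.486/Q) A R^(2/3) S^(1/2) = (1.486/5150) × 563.8 × 7.852^(2/3) × √0.00041 = 0.013.

n = 0.013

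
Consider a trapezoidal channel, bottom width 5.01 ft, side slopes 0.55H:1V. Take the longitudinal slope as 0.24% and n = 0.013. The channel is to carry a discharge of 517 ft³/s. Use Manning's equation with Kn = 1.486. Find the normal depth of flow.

y_n = 5.88 ft

Manning's equation rearranged: A R^(2/3) = nQ / (1.486·√S) = 0.013 × 517 / (1.486 × √0.0024) = 92.32.
Try y = 7.52 ft: A R^(2/3) = 146.3 — high.
Try y = 4.63 ft: A R^(2/3) = 60 — low.
Try y = 5.88 ft: A R^(2/3) = 92.36 — ≈ 92.32.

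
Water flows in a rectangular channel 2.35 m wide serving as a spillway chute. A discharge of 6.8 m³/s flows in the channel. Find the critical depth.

For a rectangular channel, critical depth y_c = (q²/g)^(1/3) where q = Q/b = 6.8/2.35 = 2.894 m²/s.
So y_c = (2.894²/9.81)^(1/3) = 0.949 m.

y_c = 0.949 m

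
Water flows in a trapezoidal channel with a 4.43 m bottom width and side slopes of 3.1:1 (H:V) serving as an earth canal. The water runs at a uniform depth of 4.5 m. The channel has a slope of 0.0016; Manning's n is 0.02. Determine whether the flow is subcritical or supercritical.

With bottom width b = 4.43 m and side slope z = 3.1: A = (b + zy)y = (4.43 + 3.1×4.5)×4.5 = 82.71 m²; P = b + 2y√(1+z²) = 4.43 + 2×4.5×3.257 = 33.75 m.
Hydraulic radius R = A/P = 82.71/33.75 = 2.451 m.
V = (1/n) R^(2/3) √S = (1/0.02) × 2.451^(2/3) × √0.0016 = 3.636 m/s. Hydraulic depth D_h = A/T = 82.71/32.33 = 2.558 m.
Froude number Fr = V/√(g·D_h) = 3.636/√(9.81×2.558) = 0.726, which is less than 1, so the flow is subcritical.

subcritical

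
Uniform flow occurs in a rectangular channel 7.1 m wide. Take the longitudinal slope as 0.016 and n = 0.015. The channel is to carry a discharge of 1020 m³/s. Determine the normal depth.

y_n = 9.12 m

Manning's equation rearranged: A R^(2/3) = nQ / (1·√S) = 0.015 × 1020 / (√0.016) = 121.
At y = 7.94 m: A R^(2/3) = 102.5 — too small.
At y = 10.6 m: A R^(2/3) = 144.5 — too large.
At y = 9.12 m: A R^(2/3) = 121 — close enough.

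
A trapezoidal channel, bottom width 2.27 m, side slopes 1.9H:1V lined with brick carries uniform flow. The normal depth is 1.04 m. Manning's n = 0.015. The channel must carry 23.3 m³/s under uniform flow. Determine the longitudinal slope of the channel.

With bottom width b = 2.27 m and side slope z = 1.9: A = (b + zy)y = (2.27 + 1.9×1.04)×1.04 = 4.416 m²; P = b + 2y√(1+z²) = 2.27 + 2×1.04×2.147 = 6.736 m.
Hydraulic radius R = A/P = 4.416/6.736 = 0.6556 m.
From Manning's equation, S = [nQ / (1 A R^(2/3))]² = [0.015 × 23.3 / (1 × 4.416 × 0.6556^(2/3))]² = 0.011.

S = 0.011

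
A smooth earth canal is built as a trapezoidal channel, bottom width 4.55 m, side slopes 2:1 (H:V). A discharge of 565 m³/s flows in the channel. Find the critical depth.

At critical depth, Q² T / (g A³) = 1, i.e. A³/T = Q²/g = 565²/9.81 = 32540.
Try y = 7.23 m: A³/T = 77570 — too large.
Try y = 5.15 m: A³/T = 17790 — too small.
Try y = 5.93 m: A³/T = 32600 — close enough.

y_c = 5.93 m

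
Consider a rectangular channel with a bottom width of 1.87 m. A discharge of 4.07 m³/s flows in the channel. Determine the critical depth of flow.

For a rectangular channel, critical depth y_c = (q²/g)^(1/3) where q = Q/b = 4.07/1.87 = 2.176 m²/s.
So y_c = (2.176²/9.81)^(1/3) = 0.785 m.

y_c = 0.785 m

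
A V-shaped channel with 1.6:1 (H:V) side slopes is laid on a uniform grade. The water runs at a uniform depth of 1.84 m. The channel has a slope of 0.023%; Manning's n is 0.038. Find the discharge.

Q = 1.83 m³/s

For a triangular section with side slope z = 1.6: A = zy² = 1.6×1.84² = 5.417 m²; P = 2y√(1+z²) = 2×1.84×1.887 = 6.943 m.
Hydraulic radius R = A/P = 5.417/6.943 = 0.7802 m.
Manning's equation: Q = (1/n) A R^(2/3) S^(1/2) = (1/0.038) × 5.417 × 0.7802^(2/3) × 0.00023^(1/2) = 1.83 m³/s.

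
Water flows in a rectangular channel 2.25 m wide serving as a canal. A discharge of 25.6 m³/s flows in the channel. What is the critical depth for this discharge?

y_c = 2.36 m

For a rectangular channel, critical depth y_c = (q²/g)^(1/3) where q = Q/b = 25.6/2.25 = 11.38 m²/s.
So y_c = (11.38²/9.81)^(1/3) = 2.36 m.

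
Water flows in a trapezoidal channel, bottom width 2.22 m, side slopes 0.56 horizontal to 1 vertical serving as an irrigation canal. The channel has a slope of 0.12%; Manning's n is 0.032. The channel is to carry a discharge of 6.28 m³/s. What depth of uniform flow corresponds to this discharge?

Manning's equation rearranged: A R^(2/3) = nQ / (1·√S) = 0.032 × 6.28 / (√0.0012) = 5.801.
Try y = 1.57 m: A R^(2/3) = 4.319 — short.
Try y = 2.22 m: A R^(2/3) = 7.952 — over.
Try y = 1.86 m: A R^(2/3) = 5.804 — close enough.

y_n = 1.86 m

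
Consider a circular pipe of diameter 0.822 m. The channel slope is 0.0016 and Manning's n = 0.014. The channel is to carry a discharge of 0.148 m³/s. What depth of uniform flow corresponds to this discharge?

Manning's equation rearranged: A R^(2/3) = nQ / (1·√S) = 0.014 × 0.148 / (√0.0016) = 0.0518.
At y = 0.364 m: A R^(2/3) = 0.07481 — over.
At y = 0.222 m: A R^(2/3) = 0.02948 — short.
At y = 0.298 m: A R^(2/3) = 0.05191 — close enough.

y_n = 0.298 m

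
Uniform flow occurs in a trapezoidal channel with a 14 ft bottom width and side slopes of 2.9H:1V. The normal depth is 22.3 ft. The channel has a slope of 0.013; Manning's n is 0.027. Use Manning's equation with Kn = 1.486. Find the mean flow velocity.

V = 32.2 ft/s

With bottom width b = 14 ft and side slope z = 2.9: A = (b + zy)y = (14 + 2.9×22.3)×22.3 = 1754 ft²; P = b + 2y√(1+z²) = 14 + 2×22.3×3.068 = 150.8 ft.
Hydraulic radius R = A/P = 1754/150.8 = 11.63 ft.
From Manning's equation, V = (1.486/n) R^(2/3) S^(1/2) = (1.486/0.027) × 11.63^(2/3) × 0.013^(1/2) = 32.2 ft/s.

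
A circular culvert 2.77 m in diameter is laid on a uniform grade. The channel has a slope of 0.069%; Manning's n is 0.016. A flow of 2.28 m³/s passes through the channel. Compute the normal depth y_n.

y_n = 1.03 m

Manning's equation rearranged: A R^(2/3) = nQ / (1·√S) = 0.016 × 2.28 / (√0.00069) = 1.389.
Trying y = 0.712 m: A R^(2/3) = 0.6826 — low.
Trying y = 1.11 m: A R^(2/3) = 1.595 — high.
Trying y = 1.03 m: A R^(2/3) = 1.389 — close enough.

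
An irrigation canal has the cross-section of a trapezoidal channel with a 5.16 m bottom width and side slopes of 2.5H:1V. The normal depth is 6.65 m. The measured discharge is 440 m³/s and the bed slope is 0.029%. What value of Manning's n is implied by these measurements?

With bottom width b = 5.16 m and side slope z = 2.5: A = (b + zy)y = (5.16 + 2.5×6.65)×6.65 = 144.9 m²; P = b + 2y√(1+z²) = 5.16 + 2×6.65×2.693 = 40.97 m.
Hydraulic radius R = A/P = 144.9/40.97 = 3.536 m.
Rearranging Manning's equation: n = (1/Q) A R^(2/3) S^(1/2) = (1/440) × 144.9 × 3.536^(2/3) × √0.00029 = 0.013.

n = 0.013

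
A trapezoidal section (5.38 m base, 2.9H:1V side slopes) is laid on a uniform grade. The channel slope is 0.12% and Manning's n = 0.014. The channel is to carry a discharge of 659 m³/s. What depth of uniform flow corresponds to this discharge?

y_n = 5.71 m

Manning's equation rearranged: A R^(2/3) = nQ / (1·√S) = 0.014 × 659 / (√0.0012) = 266.3.
At y = 6.21 m: A R^(2/3) = 324.6 — over.
At y = 5.03 m: A R^(2/3) = 198.2 — short.
At y = 5.71 m: A R^(2/3) = 266.3 — ≈ 266.3.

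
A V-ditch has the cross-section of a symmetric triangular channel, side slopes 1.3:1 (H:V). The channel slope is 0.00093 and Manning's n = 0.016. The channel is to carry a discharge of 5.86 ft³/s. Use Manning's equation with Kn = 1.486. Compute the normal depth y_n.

y_n = 1.5 ft

Manning's equation rearranged: A R^(2/3) = nQ / (1.486·√S) = 0.016 × 5.86 / (1.486 × √0.00093) = 2.069.
Try y = 1.21 ft: A R^(2/3) = 1.166 — short.
Try y = 1.7 ft: A R^(2/3) = 2.887 — over.
Try y = 1.5 ft: A R^(2/3) = 2.068 — close enough.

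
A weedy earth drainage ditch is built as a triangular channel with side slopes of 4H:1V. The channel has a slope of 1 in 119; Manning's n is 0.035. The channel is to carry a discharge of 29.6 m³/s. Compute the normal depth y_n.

Manning's equation rearranged: A R^(2/3) = nQ / (1·√S) = 0.035 × 29.6 / (√0.008403) = 11.3.
Trying y = 2.03 m: A R^(2/3) = 16.31 — too large.
Trying y = 1.77 m: A R^(2/3) = 11.32 — close enough.

y_n = 1.77 m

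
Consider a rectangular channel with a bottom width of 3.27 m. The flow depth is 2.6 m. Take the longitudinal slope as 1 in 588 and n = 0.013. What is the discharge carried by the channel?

Flow area A = b·y = 3.27 × 2.6 = 8.502 m². Wetted perimeter P = b + 2y = 3.27 + 2×2.6 = 8.47 m.
Hydraulic radius R = A/P = 8.502/8.47 = 1.004 m.
Manning's equation: Q = (1/n) A R^(2/3) S^(1/2) = (1/0.013) × 8.502 × 1.004^(2/3) × 0.001701^(1/2) = 27 m³/s.

Q = 27 m³/s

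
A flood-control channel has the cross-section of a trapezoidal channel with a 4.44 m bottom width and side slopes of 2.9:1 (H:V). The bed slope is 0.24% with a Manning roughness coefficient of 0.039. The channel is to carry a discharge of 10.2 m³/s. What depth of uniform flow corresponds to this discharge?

y_n = 1.19 m

Manning's equation rearranged: A R^(2/3) = nQ / (1·√S) = 0.039 × 10.2 / (√0.0024) = 8.12.
At y = 0.914 m: A R^(2/3) = 4.838 — too small.
At y = 1.19 m: A R^(2/3) = 8.091 — close enough.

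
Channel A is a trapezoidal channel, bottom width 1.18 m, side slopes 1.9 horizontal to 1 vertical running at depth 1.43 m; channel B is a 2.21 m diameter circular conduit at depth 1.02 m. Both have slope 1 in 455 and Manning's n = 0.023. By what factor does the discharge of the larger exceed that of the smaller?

4.13

Channel A: With bottom width b = 1.18 m and side slope z = 1.9: A = (b + zy)y = (1.18 + 1.9×1.43)×1.43 = 5.573 m²; P = b + 2y√(1+z²) = 1.18 + 2×1.43×2.147 = 7.321 m. Hydraulic radius R = A/P = 5.573/7.321 = 0.7612 m. Q_A = (1/0.023)·5.573·0.7612^(2/3)·√0.002198 = 9.47 m³/s.
Channel B: For a circular section of diameter D = 2.21 m at depth y = 1.02 m, the central angle is θ = 2 arccos(1 − 2y/D) = 2.988 rad. Then A = (D²/8)(θ − sin θ) = 1.73 m² and P = Dθ/2 = 3.301 m. Hydraulic radius R = A/P = 1.73/3.301 = 0.5241 m. Q_B = (1/0.023)·1.73·0.5241^(2/3)·√0.002198 = 2.293 m³/s.
The larger discharge is 9.47 m³/s and the smaller is 2.293 m³/s; the ratio is 4.13.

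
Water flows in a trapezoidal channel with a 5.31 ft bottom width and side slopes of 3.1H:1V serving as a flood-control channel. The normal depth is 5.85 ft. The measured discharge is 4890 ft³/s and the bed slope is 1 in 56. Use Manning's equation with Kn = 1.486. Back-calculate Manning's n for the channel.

n = 0.012

With bottom width b = 5.31 ft and side slope z = 3.1: A = (b + zy)y = (5.31 + 3.1×5.85)×5.85 = 137.2 ft²; P = b + 2y√(1+z²) = 5.31 + 2×5.85×3.257 = 43.42 ft.
Hydraulic radius R = A/P = 137.2/43.42 = 3.159 ft.
Rearranging Manning's equation: n = (1.486/Q) A R^(2/3) S^(1/2) = (1.486/4890) × 137.2 × 3.159^(2/3) × √0.01786 = 0.012.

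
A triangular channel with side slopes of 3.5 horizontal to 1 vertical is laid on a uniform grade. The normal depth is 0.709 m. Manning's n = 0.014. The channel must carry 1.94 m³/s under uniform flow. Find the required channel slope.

S = 0.001

For a triangular section with side slope z = 3.5: A = zy² = 3.5×0.709² = 1.759 m²; P = 2y√(1+z²) = 2×0.709×3.64 = 5.162 m.
Hydraulic radius R = A/P = 1.759/5.162 = 0.3409 m.
From Manning's equation, S = [nQ / (1 A R^(2/3))]² = [0.014 × 1.94 / (1 × 1.759 × 0.3409^(2/3))]² = 0.001.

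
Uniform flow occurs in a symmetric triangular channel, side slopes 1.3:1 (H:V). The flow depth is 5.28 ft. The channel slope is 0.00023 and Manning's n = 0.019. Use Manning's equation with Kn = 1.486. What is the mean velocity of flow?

For a triangular section with side slope z = 1.3: A = zy² = 1.3×5.28² = 36.24 ft²; P = 2y√(1+z²) = 2×5.28×1.64 = 17.32 ft.
Hydraulic radius R = A/P = 36.24/17.32 = 2.093 ft.
From Manning's equation, V = (1.486/n) R^(2/3) S^(1/2) = (1.486/0.019) × 2.093^(2/3) × 0.00023^(1/2) = 1.94 ft/s.

V = 1.94 ft/s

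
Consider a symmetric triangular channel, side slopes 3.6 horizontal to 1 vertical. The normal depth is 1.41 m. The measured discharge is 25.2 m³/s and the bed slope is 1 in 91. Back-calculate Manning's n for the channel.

For a triangular section with side slope z = 3.6: A = zy² = 3.6×1.41² = 7.157 m²; P = 2y√(1+z²) = 2×1.41×3.736 = 10.54 m.
Hydraulic radius R = A/P = 7.157/10.54 = 0.6793 m.
Rearranging Manning's equation: n = (1/Q) A R^(2/3) S^(1/2) = (1/25.2) × 7.157 × 0.6793^(2/3) × √0.01099 = 0.023.

n = 0.023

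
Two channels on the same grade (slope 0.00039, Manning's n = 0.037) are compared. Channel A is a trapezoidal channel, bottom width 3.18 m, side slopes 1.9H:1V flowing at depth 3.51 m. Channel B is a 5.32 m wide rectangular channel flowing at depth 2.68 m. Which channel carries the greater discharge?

Channel A: With bottom width b = 3.18 m and side slope z = 1.9: A = (b + zy)y = (3.18 + 1.9×3.51)×3.51 = 34.57 m²; P = b + 2y√(1+z²) = 3.18 + 2×3.51×2.147 = 18.25 m. Hydraulic radius R = A/P = 34.57/18.25 = 1.894 m. Q_A = (1/0.037)·34.57·1.894^(2/3)·√0.00039 = 28.25 m³/s.
Channel B: Flow area A = b·y = 5.32 × 2.68 = 14.26 m². Wetted perimeter P = b + 2y = 5.32 + 2×2.68 = 10.68 m. Hydraulic radius R = A/P = 14.26/10.68 = 1.335 m. Q_B = (1/0.037)·14.26·1.335^(2/3)·√0.00039 = 9.226 m³/s.
Q_A = 28.25 m³/s vs Q_B = 9.226 m³/s, so channel A carries more.

channel A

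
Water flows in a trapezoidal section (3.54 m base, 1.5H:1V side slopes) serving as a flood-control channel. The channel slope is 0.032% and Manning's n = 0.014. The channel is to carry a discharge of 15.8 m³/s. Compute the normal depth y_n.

Manning's equation rearranged: A R^(2/3) = nQ / (1·√S) = 0.014 × 15.8 / (√0.00032) = 12.37.
Trying y = 1.43 m: A R^(2/3) = 7.773 — low.
Trying y = 2.19 m: A R^(2/3) = 17.87 — high.
Trying y = 1.82 m: A R^(2/3) = 12.38 — close enough.

y_n = 1.82 m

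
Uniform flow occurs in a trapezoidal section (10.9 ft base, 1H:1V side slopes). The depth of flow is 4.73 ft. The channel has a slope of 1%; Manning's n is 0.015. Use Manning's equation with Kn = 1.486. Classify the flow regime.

With bottom width b = 10.9 ft and side slope z = 1: A = (b + zy)y = (10.9 + 1×4.73)×4.73 = 73.93 ft²; P = b + 2y√(1+z²) = 10.9 + 2×4.73×1.414 = 24.28 ft.
Hydraulic radius R = A/P = 73.93/24.28 = 3.045 ft.
V = (1.486/n) R^(2/3) √S = (1.486/0.015) × 3.045^(2/3) × √0.01 = 20.81 ft/s. Hydraulic depth D_h = A/T = 73.93/20.36 = 3.631 ft.
Froude number Fr = V/√(g·D_h) = 20.81/√(32.2×3.631) = 1.92, which is greater than 1, so the flow is supercritical.

supercritical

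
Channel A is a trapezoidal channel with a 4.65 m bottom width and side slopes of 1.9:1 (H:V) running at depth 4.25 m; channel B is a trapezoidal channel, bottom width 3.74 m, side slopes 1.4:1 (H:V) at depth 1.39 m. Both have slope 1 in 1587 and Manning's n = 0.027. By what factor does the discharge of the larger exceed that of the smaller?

12.8

Channel A: With bottom width b = 4.65 m and side slope z = 1.9: A = (b + zy)y = (4.65 + 1.9×4.25)×4.25 = 54.08 m²; P = b + 2y√(1+z²) = 4.65 + 2×4.25×2.147 = 22.9 m. Hydraulic radius R = A/P = 54.08/22.9 = 2.362 m. Q_A = (1/0.027)·54.08·2.362^(2/3)·√0.0006301 = 89.17 m³/s.
Channel B: With bottom width b = 3.74 m and side slope z = 1.4: A = (b + zy)y = (3.74 + 1.4×1.39)×1.39 = 7.904 m²; P = b + 2y√(1+z²) = 3.74 + 2×1.39×1.72 = 8.523 m. Hydraulic radius R = A/P = 7.904/8.523 = 0.9273 m. Q_B = (1/0.027)·7.904·0.9273^(2/3)·√0.0006301 = 6.988 m³/s.
The larger discharge is 89.17 m³/s and the smaller is 6.988 m³/s; the ratio is 12.8.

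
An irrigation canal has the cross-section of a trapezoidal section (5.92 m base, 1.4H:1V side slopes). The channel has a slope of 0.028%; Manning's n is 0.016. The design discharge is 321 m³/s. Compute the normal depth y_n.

y_n = 7.53 m

Manning's equation rearranged: A R^(2/3) = nQ / (1·√S) = 0.016 × 321 / (√0.00028) = 306.9.
Try y = 6.75 m: A R^(2/3) = 241.9 — low.
Try y = 8.72 m: A R^(2/3) = 424.5 — high.
Try y = 7.53 m: A R^(2/3) = 306.8 — close enough.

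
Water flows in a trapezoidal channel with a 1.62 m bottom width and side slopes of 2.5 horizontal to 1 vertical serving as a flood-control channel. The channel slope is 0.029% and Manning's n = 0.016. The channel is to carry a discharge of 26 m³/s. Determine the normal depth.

Manning's equation rearranged: A R^(2/3) = nQ / (1·√S) = 0.016 × 26 / (√0.00029) = 24.43.
At y = 2.05 m: A R^(2/3) = 14.66 — short.
At y = 3.05 m: A R^(2/3) = 37.97 — over.
At y = 2.54 m: A R^(2/3) = 24.4 — close enough.

y_n = 2.54 m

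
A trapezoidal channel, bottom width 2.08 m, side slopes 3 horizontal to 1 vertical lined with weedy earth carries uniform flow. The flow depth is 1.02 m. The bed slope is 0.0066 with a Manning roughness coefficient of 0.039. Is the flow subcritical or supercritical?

With bottom width b = 2.08 m and side slope z = 3: A = (b + zy)y = (2.08 + 3×1.02)×1.02 = 5.243 m²; P = b + 2y√(1+z²) = 2.08 + 2×1.02×3.162 = 8.531 m.
Hydraulic radius R = A/P = 5.243/8.531 = 0.6146 m.
V = (1/n) R^(2/3) √S = (1/0.039) × 0.6146^(2/3) × √0.0066 = 1.506 m/s. Hydraulic depth D_h = A/T = 5.243/8.2 = 0.6394 m.
Froude number Fr = V/√(g·D_h) = 1.506/√(9.81×0.6394) = 0.601, which is less than 1, so the flow is subcritical.

subcritical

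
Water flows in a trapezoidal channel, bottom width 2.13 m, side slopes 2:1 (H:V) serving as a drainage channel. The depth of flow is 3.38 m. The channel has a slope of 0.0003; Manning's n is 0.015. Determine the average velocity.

With bottom width b = 2.13 m and side slope z = 2: A = (b + zy)y = (2.13 + 2×3.38)×3.38 = 30.05 m²; P = b + 2y√(1+z²) = 2.13 + 2×3.38×2.236 = 17.25 m.
Hydraulic radius R = A/P = 30.05/17.25 = 1.742 m.
From Manning's equation, V = (1/n) R^(2/3) S^(1/2) = (1/0.015) × 1.742^(2/3) × 0.0003^(1/2) = 1.67 m/s.

V = 1.67 m/s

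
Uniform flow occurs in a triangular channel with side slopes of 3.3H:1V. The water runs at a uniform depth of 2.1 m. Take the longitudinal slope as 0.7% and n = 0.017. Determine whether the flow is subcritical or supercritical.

For a triangular section with side slope z = 3.3: A = zy² = 3.3×2.1² = 14.55 m²; P = 2y√(1+z²) = 2×2.1×3.448 = 14.48 m.
Hydraulic radius R = A/P = 14.55/14.48 = 1.005 m.
V = (1/n) R^(2/3) √S = (1/0.017) × 1.005^(2/3) × √0.007 = 4.938 m/s. Hydraulic depth D_h = A/T = 14.55/13.86 = 1.05 m.
Froude number Fr = V/√(g·D_h) = 4.938/√(9.81×1.05) = 1.54, which is greater than 1, so the flow is supercritical.

supercritical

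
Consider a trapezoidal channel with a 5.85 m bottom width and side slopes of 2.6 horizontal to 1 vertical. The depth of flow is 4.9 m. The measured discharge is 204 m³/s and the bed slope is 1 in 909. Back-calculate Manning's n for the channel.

n = 0.0291

With bottom width b = 5.85 m and side slope z = 2.6: A = (b + zy)y = (5.85 + 2.6×4.9)×4.9 = 91.09 m²; P = b + 2y√(1+z²) = 5.85 + 2×4.9×2.786 = 33.15 m.
Hydraulic radius R = A/P = 91.09/33.15 = 2.748 m.
Rearranging Manning's equation: n = (1/Q) A R^(2/3) S^(1/2) = (1/204) × 91.09 × 2.748^(2/3) × √0.0011 = 0.0291.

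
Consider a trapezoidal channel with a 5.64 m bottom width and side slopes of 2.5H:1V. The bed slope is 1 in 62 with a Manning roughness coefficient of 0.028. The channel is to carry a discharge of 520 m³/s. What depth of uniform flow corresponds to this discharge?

y_n = 4.09 m

Manning's equation rearranged: A R^(2/3) = nQ / (1·√S) = 0.028 × 520 / (√0.01613) = 114.6.
Trying y = 5.19 m: A R^(2/3) = 195.4 — high.
Trying y = 4.09 m: A R^(2/3) = 114.5 — ≈ 114.6.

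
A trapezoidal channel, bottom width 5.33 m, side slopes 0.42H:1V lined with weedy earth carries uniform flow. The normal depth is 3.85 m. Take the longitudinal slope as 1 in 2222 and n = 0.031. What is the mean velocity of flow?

With bottom width b = 5.33 m and side slope z = 0.42: A = (b + zy)y = (5.33 + 0.42×3.85)×3.85 = 26.75 m²; P = b + 2y√(1+z²) = 5.33 + 2×3.85×1.085 = 13.68 m.
Hydraulic radius R = A/P = 26.75/13.68 = 1.955 m.
From Manning's equation, V = (1/n) R^(2/3) S^(1/2) = (1/0.031) × 1.955^(2/3) × 0.00045^(1/2) = 1.07 m/s.

V = 1.07 m/s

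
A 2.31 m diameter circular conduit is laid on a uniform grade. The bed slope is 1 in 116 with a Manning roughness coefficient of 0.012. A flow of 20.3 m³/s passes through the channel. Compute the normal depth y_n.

y_n = 1.72 m

Manning's equation rearranged: A R^(2/3) = nQ / (1·√S) = 0.012 × 20.3 / (√0.008621) = 2.624.
Trying y = 1.28 m: A R^(2/3) = 1.723 — short.
Trying y = 1.88 m: A R^(2/3) = 2.888 — over.
Trying y = 1.72 m: A R^(2/3) = 2.628 — ≈ 2.624.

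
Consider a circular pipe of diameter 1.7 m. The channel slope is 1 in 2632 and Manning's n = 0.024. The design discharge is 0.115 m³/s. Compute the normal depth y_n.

Manning's equation rearranged: A R^(2/3) = nQ / (1·√S) = 0.024 × 0.115 / (√0.0003799) = 0.1416.
Trying y = 0.273 m: A R^(2/3) = 0.07178 — short.
Trying y = 0.448 m: A R^(2/3) = 0.1951 — over.
Trying y = 0.381 m: A R^(2/3) = 0.1413 — close enough.

y_n = 0.381 m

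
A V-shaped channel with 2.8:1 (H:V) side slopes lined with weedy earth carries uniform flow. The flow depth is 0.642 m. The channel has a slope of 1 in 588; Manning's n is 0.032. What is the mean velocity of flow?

For a triangular section with side slope z = 2.8: A = zy² = 2.8×0.642² = 1.154 m²; P = 2y√(1+z²) = 2×0.642×2.973 = 3.818 m.
Hydraulic radius R = A/P = 1.154/3.818 = 0.3023 m.
From Manning's equation, V = (1/n) R^(2/3) S^(1/2) = (1/0.032) × 0.3023^(2/3) × 0.001701^(1/2) = 0.58 m/s.

V = 0.58 m/s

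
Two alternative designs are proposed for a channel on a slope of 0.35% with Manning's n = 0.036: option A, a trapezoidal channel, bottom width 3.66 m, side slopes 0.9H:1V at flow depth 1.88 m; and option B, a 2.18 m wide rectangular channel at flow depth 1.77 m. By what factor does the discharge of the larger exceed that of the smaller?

3.73

Channel A: With bottom width b = 3.66 m and side slope z = 0.9: A = (b + zy)y = (3.66 + 0.9×1.88)×1.88 = 10.06 m²; P = b + 2y√(1+z²) = 3.66 + 2×1.88×1.345 = 8.719 m. Hydraulic radius R = A/P = 10.06/8.719 = 1.154 m. Q_A = (1/0.036)·10.06·1.154^(2/3)·√0.0035 = 18.19 m³/s.
Channel B: Flow area A = b·y = 2.18 × 1.77 = 3.859 m². Wetted perimeter P = b + 2y = 2.18 + 2×1.77 = 5.72 m. Hydraulic radius R = A/P = 3.859/5.72 = 0.6746 m. Q_B = (1/0.036)·3.859·0.6746^(2/3)·√0.0035 = 4.877 m³/s.
The larger discharge is 18.19 m³/s and the smaller is 4.877 m³/s; the ratio is 3.73.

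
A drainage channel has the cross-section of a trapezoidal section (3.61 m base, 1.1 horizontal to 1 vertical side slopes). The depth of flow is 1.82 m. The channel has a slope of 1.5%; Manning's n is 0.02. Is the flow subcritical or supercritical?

With bottom width b = 3.61 m and side slope z = 1.1: A = (b + zy)y = (3.61 + 1.1×1.82)×1.82 = 10.21 m²; P = b + 2y√(1+z²) = 3.61 + 2×1.82×1.487 = 9.021 m.
Hydraulic radius R = A/P = 10.21/9.021 = 1.132 m.
V = (1/n) R^(2/3) √S = (1/0.02) × 1.132^(2/3) × √0.015 = 6.652 m/s. Hydraulic depth D_h = A/T = 10.21/7.614 = 1.341 m.
Froude number Fr = V/√(g·D_h) = 6.652/√(9.81×1.341) = 1.83, which is greater than 1, so the flow is supercritical.

supercritical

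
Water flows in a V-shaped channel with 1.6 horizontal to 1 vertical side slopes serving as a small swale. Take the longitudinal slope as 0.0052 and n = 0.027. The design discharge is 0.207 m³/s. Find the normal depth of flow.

Manning's equation rearranged: A R^(2/3) = nQ / (1·√S) = 0.027 × 0.207 / (√0.0052) = 0.07751.
At y = 0.334 m: A R^(2/3) = 0.04849 — too small.
At y = 0.465 m: A R^(2/3) = 0.1172 — too large.
At y = 0.398 m: A R^(2/3) = 0.0774 — matches.

y_n = 0.398 m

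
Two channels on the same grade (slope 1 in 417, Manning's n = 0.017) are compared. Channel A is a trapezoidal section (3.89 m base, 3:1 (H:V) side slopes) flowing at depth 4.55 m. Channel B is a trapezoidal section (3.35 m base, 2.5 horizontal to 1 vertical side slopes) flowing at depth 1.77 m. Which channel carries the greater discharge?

channel A

Channel A: With bottom width b = 3.89 m and side slope z = 3: A = (b + zy)y = (3.89 + 3×4.55)×4.55 = 79.81 m²; P = b + 2y√(1+z²) = 3.89 + 2×4.55×3.162 = 32.67 m. Hydraulic radius R = A/P = 79.81/32.67 = 2.443 m. Q_A = (1/0.017)·79.81·2.443^(2/3)·√0.002398 = 417 m³/s.
Channel B: With bottom width b = 3.35 m and side slope z = 2.5: A = (b + zy)y = (3.35 + 2.5×1.77)×1.77 = 13.76 m²; P = b + 2y√(1+z²) = 3.35 + 2×1.77×2.693 = 12.88 m. Hydraulic radius R = A/P = 13.76/12.88 = 1.068 m. Q_B = (1/0.017)·13.76·1.068^(2/3)·√0.002398 = 41.43 m³/s.
Q_A = 417 m³/s vs Q_B = 41.43 m³/s, so channel A carries more.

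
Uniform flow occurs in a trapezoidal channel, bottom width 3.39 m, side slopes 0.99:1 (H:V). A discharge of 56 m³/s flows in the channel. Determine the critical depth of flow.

At critical depth, Q² T / (g A³) = 1, i.e. A³/T = Q²/g = 56²/9.81 = 319.7.
Try y = 2.1 m: A³/T = 200.7 — short.
Try y = 2.39 m: A³/T = 320.6 — close enough.

y_c = 2.39 m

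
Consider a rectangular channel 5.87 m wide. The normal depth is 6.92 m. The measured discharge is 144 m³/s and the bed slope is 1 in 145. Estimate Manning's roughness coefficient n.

n = 0.0379

Flow area A = b·y = 5.87 × 6.92 = 40.62 m². Wetted perimeter P = b + 2y = 5.87 + 2×6.92 = 19.71 m.
Hydraulic radius R = A/P = 40.62/19.71 = 2.061 m.
Rearranging Manning's equation: n = (1/Q) A R^(2/3) S^(1/2) = (1/144) × 40.62 × 2.061^(2/3) × √0.006897 = 0.0379.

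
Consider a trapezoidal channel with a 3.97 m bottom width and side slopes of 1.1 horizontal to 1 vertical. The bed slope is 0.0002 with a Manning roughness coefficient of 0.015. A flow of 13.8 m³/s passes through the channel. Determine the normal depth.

y_n = 2.03 m

Manning's equation rearranged: A R^(2/3) = nQ / (1·√S) = 0.015 × 13.8 / (√0.0002) = 14.64.
Try y = 2.43 m: A R^(2/3) = 20.6 — over.
Try y = 1.61 m: A R^(2/3) = 9.582 — short.
Try y = 2.03 m: A R^(2/3) = 14.68 — close enough.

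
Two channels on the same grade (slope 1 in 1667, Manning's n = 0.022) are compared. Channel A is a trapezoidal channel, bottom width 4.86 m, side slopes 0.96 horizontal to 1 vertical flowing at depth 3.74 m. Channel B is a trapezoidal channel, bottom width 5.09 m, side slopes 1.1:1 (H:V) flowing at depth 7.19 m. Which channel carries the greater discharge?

channel B

Channel A: With bottom width b = 4.86 m and side slope z = 0.96: A = (b + zy)y = (4.86 + 0.96×3.74)×3.74 = 31.6 m²; P = b + 2y√(1+z²) = 4.86 + 2×3.74×1.386 = 15.23 m. Hydraulic radius R = A/P = 31.6/15.23 = 2.075 m. Q_A = (1/0.022)·31.6·2.075^(2/3)·√0.0005999 = 57.25 m³/s.
Channel B: With bottom width b = 5.09 m and side slope z = 1.1: A = (b + zy)y = (5.09 + 1.1×7.19)×7.19 = 93.46 m²; P = b + 2y√(1+z²) = 5.09 + 2×7.19×1.487 = 26.47 m. Hydraulic radius R = A/P = 93.46/26.47 = 3.531 m. Q_B = (1/0.022)·93.46·3.531^(2/3)·√0.0005999 = 241.3 m³/s.
Q_A = 57.25 m³/s vs Q_B = 241.3 m³/s, so channel B carries more.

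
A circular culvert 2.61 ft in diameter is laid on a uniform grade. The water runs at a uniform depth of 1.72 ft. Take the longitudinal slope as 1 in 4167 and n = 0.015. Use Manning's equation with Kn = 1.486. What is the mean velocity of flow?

For a circular section of diameter D = 2.61 ft at depth y = 1.72 ft, the central angle is θ = 2 arccos(1 − 2y/D) = 3.789 rad. Then A = (D²/8)(θ − sin θ) = 3.74 ft² and P = Dθ/2 = 4.944 ft.
Hydraulic radius R = A/P = 3.74/4.944 = 0.7563 ft.
From Manning's equation, V = (1.486/n) R^(2/3) S^(1/2) = (1.486/0.015) × 0.7563^(2/3) × 0.00024^(1/2) = 1.27 ft/s.

V = 1.27 ft/s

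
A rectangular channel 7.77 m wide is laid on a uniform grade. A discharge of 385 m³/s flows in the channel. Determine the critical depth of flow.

For a rectangular channel, critical depth y_c = (q²/g)^(1/3) where q = Q/b = 385/7.77 = 49.55 m²/s.
So y_c = (49.55²/9.81)^(1/3) = 6.3 m.

y_c = 6.3 m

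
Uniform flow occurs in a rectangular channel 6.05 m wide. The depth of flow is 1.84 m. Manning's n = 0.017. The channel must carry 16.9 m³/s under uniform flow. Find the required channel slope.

Flow area A = b·y = 6.05 × 1.84 = 11.13 m². Wetted perimeter P = b + 2y = 6.05 + 2×1.84 = 9.73 m.
Hydraulic radius R = A/P = 11.13/9.73 = 1.144 m.
From Manning's equation, S = [nQ / (1 A R^(2/3))]² = [0.017 × 16.9 / (1 × 11.13 × 1.144^(2/3))]² = 0.000557.

S = 0.000557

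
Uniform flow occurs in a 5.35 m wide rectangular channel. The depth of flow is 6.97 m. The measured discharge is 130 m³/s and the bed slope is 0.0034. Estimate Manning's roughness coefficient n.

Flow area A = b·y = 5.35 × 6.97 = 37.29 m². Wetted perimeter P = b + 2y = 5.35 + 2×6.97 = 19.29 m.
Hydraulic radius R = A/P = 37.29/19.29 = 1.933 m.
Rearranging Manning's equation: n = (1/Q) A R^(2/3) S^(1/2) = (1/130) × 37.29 × 1.933^(2/3) × √0.0034 = 0.026.

n = 0.026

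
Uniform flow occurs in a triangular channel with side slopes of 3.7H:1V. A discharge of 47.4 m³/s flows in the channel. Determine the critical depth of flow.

y_c = 2.02 m

At critical depth, Q² T / (g A³) = 1, i.e. A³/T = Q²/g = 47.4²/9.81 = 229.
Trying y = 2.47 m: A³/T = 629.3 — high.
Trying y = 1.49 m: A³/T = 50.27 — low.
Trying y = 2.02 m: A³/T = 230.2 — ≈ 229.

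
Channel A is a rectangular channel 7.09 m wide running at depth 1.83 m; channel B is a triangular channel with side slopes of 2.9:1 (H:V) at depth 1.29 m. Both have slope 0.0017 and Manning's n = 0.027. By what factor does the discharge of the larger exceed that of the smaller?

4.24

Channel A: Flow area A = b·y = 7.09 × 1.83 = 12.97 m². Wetted perimeter P = b + 2y = 7.09 + 2×1.83 = 10.75 m. Hydraulic radius R = A/P = 12.97/10.75 = 1.207 m. Q_A = (1/0.027)·12.97·1.207^(2/3)·√0.0017 = 22.46 m³/s.
Channel B: For a triangular section with side slope z = 2.9: A = zy² = 2.9×1.29² = 4.826 m²; P = 2y√(1+z²) = 2×1.29×3.068 = 7.914 m. Hydraulic radius R = A/P = 4.826/7.914 = 0.6098 m. Q_B = (1/0.027)·4.826·0.6098^(2/3)·√0.0017 = 5.299 m³/s.
The larger discharge is 22.46 m³/s and the smaller is 5.299 m³/s; the ratio is 4.24.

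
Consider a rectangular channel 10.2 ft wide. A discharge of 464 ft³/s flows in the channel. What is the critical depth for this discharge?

y_c = 4.01 ft

For a rectangular channel, critical depth y_c = (q²/g)^(1/3) where q = Q/b = 464/10.2 = 45.49 ft²/s.
So y_c = (45.49²/32.2)^(1/3) = 4.01 ft.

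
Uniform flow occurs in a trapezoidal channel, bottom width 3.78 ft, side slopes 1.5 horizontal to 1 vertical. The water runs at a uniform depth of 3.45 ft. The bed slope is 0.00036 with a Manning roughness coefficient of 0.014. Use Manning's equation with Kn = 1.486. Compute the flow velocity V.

With bottom width b = 3.78 ft and side slope z = 1.5: A = (b + zy)y = (3.78 + 1.5×3.45)×3.45 = 30.89 ft²; P = b + 2y√(1+z²) = 3.78 + 2×3.45×1.803 = 16.22 ft.
Hydraulic radius R = A/P = 30.89/16.22 = 1.905 ft.
From Manning's equation, V = (1.486/n) R^(2/3) S^(1/2) = (1.486/0.014) × 1.905^(2/3) × 0.00036^(1/2) = 3.09 ft/s.

V = 3.09 ft/s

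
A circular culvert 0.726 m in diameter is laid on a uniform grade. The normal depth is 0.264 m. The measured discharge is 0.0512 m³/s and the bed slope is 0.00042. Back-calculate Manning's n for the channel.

For a circular section of diameter D = 0.726 m at depth y = 0.264 m, the central angle is θ = 2 arccos(1 − 2y/D) = 2.589 rad. Then A = (D²/8)(θ − sin θ) = 0.136 m² and P = Dθ/2 = 0.9399 m.
Hydraulic radius R = A/P = 0.136/0.9399 = 0.1447 m.
Rearranging Manning's equation: n = (1/Q) A R^(2/3) S^(1/2) = (1/0.0512) × 0.136 × 0.1447^(2/3) × √0.00042 = 0.015.

n = 0.015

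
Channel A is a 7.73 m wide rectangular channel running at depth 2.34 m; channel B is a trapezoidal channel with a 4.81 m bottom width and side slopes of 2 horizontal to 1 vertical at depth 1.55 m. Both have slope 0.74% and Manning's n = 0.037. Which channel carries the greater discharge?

channel A

Channel A: Flow area A = b·y = 7.73 × 2.34 = 18.09 m². Wetted perimeter P = b + 2y = 7.73 + 2×2.34 = 12.41 m. Hydraulic radius R = A/P = 18.09/12.41 = 1.458 m. Q_A = (1/0.037)·18.09·1.458^(2/3)·√0.0074 = 54.06 m³/s.
Channel B: With bottom width b = 4.81 m and side slope z = 2: A = (b + zy)y = (4.81 + 2×1.55)×1.55 = 12.26 m²; P = b + 2y√(1+z²) = 4.81 + 2×1.55×2.236 = 11.74 m. Hydraulic radius R = A/P = 12.26/11.74 = 1.044 m. Q_B = (1/0.037)·12.26·1.044^(2/3)·√0.0074 = 29.34 m³/s.
Q_A = 54.06 m³/s vs Q_B = 29.34 m³/s, so channel A carries more.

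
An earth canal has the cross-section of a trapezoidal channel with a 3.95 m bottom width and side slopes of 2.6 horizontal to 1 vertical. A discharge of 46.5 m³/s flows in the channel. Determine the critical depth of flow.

At critical depth, Q² T / (g A³) = 1, i.e. A³/T = Q²/g = 46.5²/9.81 = 220.4.
Try y = 1.91 m: A³/T = 355.8 — high.
Try y = 1.36 m: A³/T = 95.74 — low.
Try y = 1.69 m: A³/T = 220.1 — close enough.

y_c = 1.69 m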